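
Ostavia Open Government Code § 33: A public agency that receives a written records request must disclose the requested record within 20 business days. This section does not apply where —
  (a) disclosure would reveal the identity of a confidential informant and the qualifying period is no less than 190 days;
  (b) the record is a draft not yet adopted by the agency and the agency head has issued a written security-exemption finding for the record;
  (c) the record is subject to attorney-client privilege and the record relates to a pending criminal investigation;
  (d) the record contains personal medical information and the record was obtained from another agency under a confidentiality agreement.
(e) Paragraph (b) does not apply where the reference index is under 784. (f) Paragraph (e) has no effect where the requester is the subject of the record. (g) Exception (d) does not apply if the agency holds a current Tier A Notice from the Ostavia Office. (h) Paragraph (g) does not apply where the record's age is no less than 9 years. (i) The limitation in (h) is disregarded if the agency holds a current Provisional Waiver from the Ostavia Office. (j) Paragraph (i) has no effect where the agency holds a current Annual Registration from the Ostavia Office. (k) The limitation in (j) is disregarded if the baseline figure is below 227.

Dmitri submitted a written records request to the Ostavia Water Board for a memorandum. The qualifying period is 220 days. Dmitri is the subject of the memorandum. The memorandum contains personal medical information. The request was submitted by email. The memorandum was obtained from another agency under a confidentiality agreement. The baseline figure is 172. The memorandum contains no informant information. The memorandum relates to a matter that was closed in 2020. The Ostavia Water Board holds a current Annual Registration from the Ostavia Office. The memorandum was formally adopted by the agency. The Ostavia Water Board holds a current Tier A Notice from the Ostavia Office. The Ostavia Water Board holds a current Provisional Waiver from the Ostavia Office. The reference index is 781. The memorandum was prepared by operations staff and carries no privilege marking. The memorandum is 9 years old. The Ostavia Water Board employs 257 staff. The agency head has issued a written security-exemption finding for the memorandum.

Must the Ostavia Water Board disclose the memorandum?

Exception (a) fails — the memorandum contains no informant information.
Exception (b) fails — the memorandum has been formally adopted.
Exception (c) does not apply: the memorandum carries no privilege marking.
All of (d)'s requirements are met (the memorandum contains personal medical information; the memorandum was obtained under a confidentiality agreement). But: (g) operates against (d): a current Tier A Notice is held. (h) would limit (g) — the record's age is 9 years, meeting the 9 years threshold — but (i) sets (h) aside: (i) operates against (h): a current Provisional Waiver is held. (j) would limit (i) — a current Annual Registration is held — but (k) sets (j) aside: (k) operates against (j): the baseline figure is 172, below the 227 limit. So (d) is unavailable.
No exception is made out. the Ostavia Water Board falls within the general rule.

Yes — the Ostavia Water Board must disclose the memorandum.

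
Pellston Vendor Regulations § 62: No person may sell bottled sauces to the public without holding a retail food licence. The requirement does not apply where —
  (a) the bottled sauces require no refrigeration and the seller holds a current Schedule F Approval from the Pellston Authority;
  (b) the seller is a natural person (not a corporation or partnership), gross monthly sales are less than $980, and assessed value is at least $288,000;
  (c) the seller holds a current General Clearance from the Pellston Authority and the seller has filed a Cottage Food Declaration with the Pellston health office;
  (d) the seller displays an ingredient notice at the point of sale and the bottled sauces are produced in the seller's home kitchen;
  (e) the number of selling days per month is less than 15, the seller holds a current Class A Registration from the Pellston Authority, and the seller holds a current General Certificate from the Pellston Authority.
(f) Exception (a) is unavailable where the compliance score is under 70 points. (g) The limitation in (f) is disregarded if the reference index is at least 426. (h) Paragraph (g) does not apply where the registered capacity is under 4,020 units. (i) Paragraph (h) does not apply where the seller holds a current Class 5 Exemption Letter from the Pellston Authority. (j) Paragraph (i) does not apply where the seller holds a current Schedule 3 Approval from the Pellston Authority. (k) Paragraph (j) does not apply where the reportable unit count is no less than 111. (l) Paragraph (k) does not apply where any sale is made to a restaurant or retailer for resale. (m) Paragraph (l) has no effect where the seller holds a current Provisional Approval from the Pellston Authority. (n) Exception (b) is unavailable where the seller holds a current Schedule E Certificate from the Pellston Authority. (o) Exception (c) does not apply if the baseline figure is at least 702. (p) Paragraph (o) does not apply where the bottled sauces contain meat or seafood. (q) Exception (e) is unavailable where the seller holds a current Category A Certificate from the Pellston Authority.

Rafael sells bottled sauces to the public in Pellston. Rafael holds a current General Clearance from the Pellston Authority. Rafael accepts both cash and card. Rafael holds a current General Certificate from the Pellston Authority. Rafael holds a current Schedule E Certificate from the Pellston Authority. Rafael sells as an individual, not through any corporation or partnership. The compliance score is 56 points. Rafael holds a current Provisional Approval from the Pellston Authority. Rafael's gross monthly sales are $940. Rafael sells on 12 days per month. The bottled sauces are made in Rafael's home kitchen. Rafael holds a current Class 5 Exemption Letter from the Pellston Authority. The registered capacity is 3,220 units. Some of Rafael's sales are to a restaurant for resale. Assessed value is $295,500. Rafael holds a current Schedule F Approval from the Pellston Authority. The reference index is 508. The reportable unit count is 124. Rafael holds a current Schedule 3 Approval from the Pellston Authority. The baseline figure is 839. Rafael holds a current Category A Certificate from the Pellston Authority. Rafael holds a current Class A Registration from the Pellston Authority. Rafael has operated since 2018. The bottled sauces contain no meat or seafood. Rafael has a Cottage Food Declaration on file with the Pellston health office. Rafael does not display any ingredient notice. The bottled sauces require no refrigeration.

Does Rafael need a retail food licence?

No — exception (a) applies; Rafael is not required to hold a retail food licence.

Exception (a): the bottled sauces are shelf-stable; a current Schedule F Approval is held — every condition holds. Applying paragraphs (f)–(m): (f) would limit (a) — the compliance score is 56 points, under the 70 points limit — but (g) sets (f) aside: (g) is engaged — the reference index is 508, meeting the 426 threshold. (h) operates (the registered capacity is 3,220 units, under the 4,020 units limit), but is itself disapplied by (i): (i) operates against (h): a current Class 5 Exemption Letter is held. (j) is triggered (a current Schedule 3 Approval is held), but is set aside by (k): (k) operates against (j): the reportable unit count is 124, meeting the 111 threshold. (l) would limit (k) — some sales are to a restaurant for resale — but (m) sets (l) aside: (m) operates — a current Provisional Approval is held. So (a) applies.
Exception (b): the seller is a natural person; gross monthly sales are $940, less than the $980 limit; assessed value is $295,500, meeting the $288,000 threshold — every condition holds. However, paragraph (n) must be considered: (n) is engaged — a current Schedule E Certificate is held. So (b) is unavailable.
All of (c)'s requirements are met (a current General Clearance is held; a Cottage Food Declaration is on file). But applying paragraphs (o)–(p): (o) operates — the baseline figure is 839, meeting the 702 threshold. (p), which would lift (o), is not triggered — the bottled sauces contain no meat or seafood. Exception (c) does not apply.
Exception (d) does not apply: no ingredient notice is displayed.
Exception (e): the number of selling days per month is 12, less than the 15 limit; a current Class A Registration is held; a current General Certificate is held — every condition holds. Turning to paragraph (q): (q) operates against (e): a current Category A Certificate is held. (e) is therefore removed.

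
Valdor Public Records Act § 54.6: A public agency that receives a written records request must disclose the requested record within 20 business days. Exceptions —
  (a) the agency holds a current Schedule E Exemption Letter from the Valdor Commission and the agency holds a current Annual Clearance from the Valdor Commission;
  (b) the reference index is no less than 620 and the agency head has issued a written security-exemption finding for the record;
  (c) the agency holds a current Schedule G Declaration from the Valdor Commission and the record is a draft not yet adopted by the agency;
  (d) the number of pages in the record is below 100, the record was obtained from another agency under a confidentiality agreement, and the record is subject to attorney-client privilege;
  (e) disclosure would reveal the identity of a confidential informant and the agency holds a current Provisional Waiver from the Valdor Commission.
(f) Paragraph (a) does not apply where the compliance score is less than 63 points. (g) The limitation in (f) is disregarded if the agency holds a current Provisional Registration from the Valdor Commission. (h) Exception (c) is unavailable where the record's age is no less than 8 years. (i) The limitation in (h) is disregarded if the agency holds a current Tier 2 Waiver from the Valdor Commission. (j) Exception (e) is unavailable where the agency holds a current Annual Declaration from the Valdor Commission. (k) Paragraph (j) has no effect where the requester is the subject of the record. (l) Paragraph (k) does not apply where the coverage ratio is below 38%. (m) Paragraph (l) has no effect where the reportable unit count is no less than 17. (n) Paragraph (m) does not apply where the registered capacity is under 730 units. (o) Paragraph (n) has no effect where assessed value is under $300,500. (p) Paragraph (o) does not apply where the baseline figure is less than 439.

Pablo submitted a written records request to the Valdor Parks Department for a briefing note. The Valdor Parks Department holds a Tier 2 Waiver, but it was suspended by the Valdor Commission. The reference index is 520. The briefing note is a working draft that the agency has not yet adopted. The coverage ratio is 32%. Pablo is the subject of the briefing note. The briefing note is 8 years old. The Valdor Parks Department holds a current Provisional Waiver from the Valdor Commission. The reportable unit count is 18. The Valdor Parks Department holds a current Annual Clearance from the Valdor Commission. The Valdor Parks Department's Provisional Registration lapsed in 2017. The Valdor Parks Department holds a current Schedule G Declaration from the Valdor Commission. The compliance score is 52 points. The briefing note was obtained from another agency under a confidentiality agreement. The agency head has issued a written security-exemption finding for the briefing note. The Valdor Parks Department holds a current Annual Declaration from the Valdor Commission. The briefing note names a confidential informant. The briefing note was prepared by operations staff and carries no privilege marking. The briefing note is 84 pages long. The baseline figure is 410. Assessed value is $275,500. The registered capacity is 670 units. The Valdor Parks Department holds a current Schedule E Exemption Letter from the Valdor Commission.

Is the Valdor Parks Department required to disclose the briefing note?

Yes — the Valdor Parks Department must disclose the briefing note.

Exception (a): a current Schedule E Exemption Letter is held; a current Annual Clearance is held — every condition holds. Turning to paragraphs (f)–(g): (f) applies — the compliance score is 52 points, less than the 63 points limit. (g) is not engaged (the Provisional Registration is not current), so (f) stands. Exception (a) does not apply.
Exception (b) does not apply: the reference index is 520, short of 620.
Exception (c): a current Schedule G Declaration is held; the briefing note is an unadopted draft — every condition holds. However, paragraphs (h)–(i) must be considered: (h) applies — the record's age is 8 years, meeting the 8 years threshold. (i) is inapplicable (no current Tier 2 Waiver is held), so (h) stands. So (c) is unavailable.
Exception (d) requires that the record is subject to attorney-client privilege; but the briefing note carries no privilege marking, so (d) is unavailable.
Exception (e) is satisfied on its face — the briefing note names a confidential informant; a current Provisional Waiver is held. But: (j) applies — a current Annual Declaration is held. (k) would limit (j) — Pablo is the subject of the briefing note — but (l) sets (k) aside: (l) operates against (k): the coverage ratio is 32%, below the 38% limit. (m) is engaged (the reportable unit count is 18, meeting the 17 threshold), but is set aside by (n): (n) operates against (m): the registered capacity is 670 units, under the 730 units limit. (o) is engaged (assessed value is $275,500, under the $300,500 limit), but is set aside by (p): (p) operates against (o): the baseline figure is 410, less than the 439 limit. (e) is therefore removed.
No exception displaces § 54.6.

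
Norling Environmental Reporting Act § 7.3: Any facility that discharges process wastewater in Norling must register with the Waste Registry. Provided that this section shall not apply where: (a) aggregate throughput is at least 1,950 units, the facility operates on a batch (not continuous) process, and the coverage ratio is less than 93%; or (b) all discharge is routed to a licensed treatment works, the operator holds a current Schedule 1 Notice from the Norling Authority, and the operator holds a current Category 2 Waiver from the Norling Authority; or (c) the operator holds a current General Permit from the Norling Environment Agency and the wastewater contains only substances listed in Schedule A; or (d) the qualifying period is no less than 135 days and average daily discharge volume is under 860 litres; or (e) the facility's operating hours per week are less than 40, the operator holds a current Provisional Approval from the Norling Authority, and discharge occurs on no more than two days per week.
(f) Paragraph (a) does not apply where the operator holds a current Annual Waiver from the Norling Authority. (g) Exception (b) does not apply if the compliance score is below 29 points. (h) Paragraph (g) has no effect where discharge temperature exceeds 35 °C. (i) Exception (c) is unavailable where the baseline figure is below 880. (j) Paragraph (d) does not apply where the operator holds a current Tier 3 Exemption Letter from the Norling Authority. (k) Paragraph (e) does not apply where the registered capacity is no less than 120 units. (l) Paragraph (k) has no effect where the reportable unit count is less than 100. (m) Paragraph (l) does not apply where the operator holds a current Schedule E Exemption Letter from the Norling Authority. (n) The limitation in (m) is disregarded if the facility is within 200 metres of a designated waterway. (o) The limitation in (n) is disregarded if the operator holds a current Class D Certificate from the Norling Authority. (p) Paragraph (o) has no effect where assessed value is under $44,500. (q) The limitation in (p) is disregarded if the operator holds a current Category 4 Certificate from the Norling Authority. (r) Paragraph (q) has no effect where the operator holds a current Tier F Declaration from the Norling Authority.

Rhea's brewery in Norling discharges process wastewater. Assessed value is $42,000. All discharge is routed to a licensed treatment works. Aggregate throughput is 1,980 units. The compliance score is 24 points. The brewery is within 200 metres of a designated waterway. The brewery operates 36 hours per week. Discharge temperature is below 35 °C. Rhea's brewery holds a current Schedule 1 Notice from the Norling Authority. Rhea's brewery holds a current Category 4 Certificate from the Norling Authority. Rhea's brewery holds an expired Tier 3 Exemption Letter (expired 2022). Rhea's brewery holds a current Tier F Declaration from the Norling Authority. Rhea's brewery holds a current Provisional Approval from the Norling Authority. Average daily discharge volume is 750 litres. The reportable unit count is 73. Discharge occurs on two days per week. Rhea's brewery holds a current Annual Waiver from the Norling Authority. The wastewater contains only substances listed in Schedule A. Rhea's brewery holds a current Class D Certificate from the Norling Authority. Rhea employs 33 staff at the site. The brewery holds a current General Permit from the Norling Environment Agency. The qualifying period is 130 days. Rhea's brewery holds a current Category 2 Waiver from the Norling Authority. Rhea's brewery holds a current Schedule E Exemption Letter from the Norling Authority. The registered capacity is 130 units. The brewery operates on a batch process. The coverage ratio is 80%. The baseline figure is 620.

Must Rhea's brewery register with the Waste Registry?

No — exception (e) applies; Rhea's brewery is not required to register with the Waste Registry.

Exception (a)'s conditions are all satisfied: aggregate throughput is 1,980 units, meeting the 1,950 units threshold; the facility operates on a batch process; the coverage ratio is 80%, less than the 93% limit. But applying paragraph (f): (f) applies — a current Annual Waiver is held. Exception (a) does not apply.
Exception (b) is satisfied on its face — discharge is routed to a licensed treatment works; a current Schedule 1 Notice is held; a current Category 2 Waiver is held. But applying paragraphs (g)–(h): (g) is triggered — the compliance score is 24 points, below the 29 points limit. (h) is not triggered (discharge temperature is below 35 °C), so (g) stands. Exception (b) does not apply.
Exception (c)'s conditions are all satisfied: a current General Permit is held; the wastewater is Schedule-A-only. But applying paragraph (i): (i) operates — the baseline figure is 620, below the 880 limit. Exception (c) does not apply.
Exception (d) fails — the qualifying period is 130 days, short of 135 days.
Exception (e)'s conditions are all satisfied: the facility's operating hours per week are 36, less than the 40 limit; a current Provisional Approval is held; discharge occurs on no more than two days per week. As to paragraphs (k)–(r): (k) would limit (e) — the registered capacity is 130 units, meeting the 120 units threshold — but (l) sets (k) aside: (l) operates against (k): the reportable unit count is 73, less than the 100 limit. (m) operates (a current Schedule E Exemption Letter is held), but yields to (n): (n) is engaged — the brewery is within 200 m of a designated waterway. (o) is engaged (a current Class D Certificate is held), but is itself disapplied by (p): (p) operates against (o): assessed value is $42,000, under the $44,500 limit. (q) would limit (p) — a current Category 4 Certificate is held — but (r) sets (q) aside: (r) operates against (q): a current Tier F Declaration is held. Exception (e) stands.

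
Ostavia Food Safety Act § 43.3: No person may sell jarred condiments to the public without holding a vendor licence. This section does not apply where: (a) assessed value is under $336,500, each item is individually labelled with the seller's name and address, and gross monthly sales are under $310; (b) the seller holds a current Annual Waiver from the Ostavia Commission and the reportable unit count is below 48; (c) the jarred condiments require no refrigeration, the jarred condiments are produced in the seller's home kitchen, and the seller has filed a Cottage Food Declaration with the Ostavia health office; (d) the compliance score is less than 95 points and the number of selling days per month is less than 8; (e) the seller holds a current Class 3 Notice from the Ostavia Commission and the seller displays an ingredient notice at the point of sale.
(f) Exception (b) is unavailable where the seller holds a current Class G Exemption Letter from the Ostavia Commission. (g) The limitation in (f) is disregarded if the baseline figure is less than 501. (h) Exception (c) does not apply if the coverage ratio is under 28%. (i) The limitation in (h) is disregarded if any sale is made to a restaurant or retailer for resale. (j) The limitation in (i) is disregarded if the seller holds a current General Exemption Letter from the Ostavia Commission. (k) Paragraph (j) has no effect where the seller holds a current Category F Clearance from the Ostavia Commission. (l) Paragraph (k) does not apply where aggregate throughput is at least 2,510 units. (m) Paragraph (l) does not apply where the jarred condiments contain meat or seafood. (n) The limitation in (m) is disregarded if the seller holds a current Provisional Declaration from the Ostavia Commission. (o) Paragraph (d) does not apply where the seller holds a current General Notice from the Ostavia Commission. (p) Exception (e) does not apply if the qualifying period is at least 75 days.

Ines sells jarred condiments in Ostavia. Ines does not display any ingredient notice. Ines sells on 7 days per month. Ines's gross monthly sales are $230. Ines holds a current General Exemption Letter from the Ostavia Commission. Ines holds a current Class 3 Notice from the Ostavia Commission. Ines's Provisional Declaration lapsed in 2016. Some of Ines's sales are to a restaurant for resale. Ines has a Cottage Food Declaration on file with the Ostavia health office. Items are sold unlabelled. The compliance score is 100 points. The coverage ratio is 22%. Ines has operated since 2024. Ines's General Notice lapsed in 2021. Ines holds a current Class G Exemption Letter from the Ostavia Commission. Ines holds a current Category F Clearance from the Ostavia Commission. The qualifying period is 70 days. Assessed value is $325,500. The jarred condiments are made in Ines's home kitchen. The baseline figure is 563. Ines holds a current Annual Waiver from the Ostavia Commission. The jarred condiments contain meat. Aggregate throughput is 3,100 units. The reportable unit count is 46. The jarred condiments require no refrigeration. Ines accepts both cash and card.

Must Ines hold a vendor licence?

Exception (a) fails — items are sold unlabelled.
Exception (b) is satisfied on its face — a current Annual Waiver is held; the reportable unit count is 46, below the 48 limit. However, paragraphs (f)–(g) must be considered: (f) operates against (b): a current Class G Exemption Letter is held. (g), which would lift (f), does not operate here — the baseline figure is 563, not less than 501. (b) is therefore removed.
Exception (c)'s conditions are all satisfied: the jarred condiments are shelf-stable; the jarred condiments are home-kitchen produced; a Cottage Food Declaration is on file. Applying paragraphs (h)–(n): (h) would limit (c) — the coverage ratio is 22%, under the 28% limit — but (i) sets (h) aside: (i) applies — some sales are to a restaurant for resale. (j) operates (a current General Exemption Letter is held), but is itself disapplied by (k): (k) operates against (j): a current Category F Clearance is held. (l) is triggered (aggregate throughput is 3,100 units, meeting the 2,510 units threshold), but yields to (m): (m) operates against (l): the jarred condiments contain meat. (n), which would lift (m), is inapplicable — the Provisional Declaration is not current. (c) remains available.
Exception (d) does not apply: the compliance score is 100 points, not less than 95 points.
Exception (e) fails — no ingredient notice is displayed.

No — exception (c) applies; Ines is not required to hold a vendor licence.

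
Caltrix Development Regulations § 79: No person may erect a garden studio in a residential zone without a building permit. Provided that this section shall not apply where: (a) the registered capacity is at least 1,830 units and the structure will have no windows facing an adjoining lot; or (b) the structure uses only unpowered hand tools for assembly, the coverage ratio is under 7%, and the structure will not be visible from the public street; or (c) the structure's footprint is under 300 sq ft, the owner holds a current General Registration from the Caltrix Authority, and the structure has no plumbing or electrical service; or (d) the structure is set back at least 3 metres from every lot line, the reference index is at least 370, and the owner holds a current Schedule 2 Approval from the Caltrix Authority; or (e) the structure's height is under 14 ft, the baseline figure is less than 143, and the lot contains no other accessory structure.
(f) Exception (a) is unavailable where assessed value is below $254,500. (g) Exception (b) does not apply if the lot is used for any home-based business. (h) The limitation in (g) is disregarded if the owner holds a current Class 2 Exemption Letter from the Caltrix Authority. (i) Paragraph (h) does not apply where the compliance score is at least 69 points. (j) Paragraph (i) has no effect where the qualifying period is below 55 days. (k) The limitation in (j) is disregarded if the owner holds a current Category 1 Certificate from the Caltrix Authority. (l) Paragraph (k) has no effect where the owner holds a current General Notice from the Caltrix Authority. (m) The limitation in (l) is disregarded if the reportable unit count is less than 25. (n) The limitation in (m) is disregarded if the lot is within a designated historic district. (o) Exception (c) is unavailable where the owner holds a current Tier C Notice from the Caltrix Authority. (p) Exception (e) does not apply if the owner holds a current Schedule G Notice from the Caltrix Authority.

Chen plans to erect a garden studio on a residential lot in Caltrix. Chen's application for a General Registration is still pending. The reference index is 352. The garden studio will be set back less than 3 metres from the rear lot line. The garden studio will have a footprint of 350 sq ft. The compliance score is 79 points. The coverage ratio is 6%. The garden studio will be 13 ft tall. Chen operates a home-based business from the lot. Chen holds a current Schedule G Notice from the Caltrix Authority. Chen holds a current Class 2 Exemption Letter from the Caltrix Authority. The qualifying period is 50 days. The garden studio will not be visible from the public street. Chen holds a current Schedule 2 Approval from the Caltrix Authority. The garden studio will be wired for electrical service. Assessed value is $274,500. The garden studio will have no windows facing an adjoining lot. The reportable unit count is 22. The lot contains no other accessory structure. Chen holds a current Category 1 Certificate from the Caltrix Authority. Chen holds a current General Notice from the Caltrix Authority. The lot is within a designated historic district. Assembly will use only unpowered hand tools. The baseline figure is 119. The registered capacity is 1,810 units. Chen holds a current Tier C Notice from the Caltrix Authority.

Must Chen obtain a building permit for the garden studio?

Exception (a) fails — the registered capacity is 1,810 units, short of 1,830 units.
Exception (b): assembly uses only hand tools; the coverage ratio is 6%, under the 7% limit; the structure will not be visible from the street — every condition holds. Considering the limiting provisions: (g) would limit (b) — a home-based business operates on the lot — but (h) sets (g) aside: (h) applies — a current Class 2 Exemption Letter is held. (i) operates (the compliance score is 79 points, meeting the 69 points threshold), but is displaced by (j): (j) applies — the qualifying period is 50 days, below the 55 days limit. (k) is engaged (a current Category 1 Certificate is held), but is displaced by (l): (l) operates against (k): a current General Notice is held. (m) applies (the reportable unit count is 22, less than the 25 limit), but is set aside by (n): (n) operates against (m): the lot is in a historic district. (b) remains available.
Exception (c) fails — the structure's footprint is 350 sq ft, not under 300 sq ft.
Exception (d) fails — the rear setback is under 3 m.
All of (e)'s requirements are met (the structure's height is 13 ft, under the 14 ft limit; the baseline figure is 119, less than the 143 limit; the lot has no other accessory structure). However, paragraph (p) must be considered: (p) operates against (e): a current Schedule G Notice is held. So (e) is unavailable.

No — exception (b) applies; Chen does not need a building permit.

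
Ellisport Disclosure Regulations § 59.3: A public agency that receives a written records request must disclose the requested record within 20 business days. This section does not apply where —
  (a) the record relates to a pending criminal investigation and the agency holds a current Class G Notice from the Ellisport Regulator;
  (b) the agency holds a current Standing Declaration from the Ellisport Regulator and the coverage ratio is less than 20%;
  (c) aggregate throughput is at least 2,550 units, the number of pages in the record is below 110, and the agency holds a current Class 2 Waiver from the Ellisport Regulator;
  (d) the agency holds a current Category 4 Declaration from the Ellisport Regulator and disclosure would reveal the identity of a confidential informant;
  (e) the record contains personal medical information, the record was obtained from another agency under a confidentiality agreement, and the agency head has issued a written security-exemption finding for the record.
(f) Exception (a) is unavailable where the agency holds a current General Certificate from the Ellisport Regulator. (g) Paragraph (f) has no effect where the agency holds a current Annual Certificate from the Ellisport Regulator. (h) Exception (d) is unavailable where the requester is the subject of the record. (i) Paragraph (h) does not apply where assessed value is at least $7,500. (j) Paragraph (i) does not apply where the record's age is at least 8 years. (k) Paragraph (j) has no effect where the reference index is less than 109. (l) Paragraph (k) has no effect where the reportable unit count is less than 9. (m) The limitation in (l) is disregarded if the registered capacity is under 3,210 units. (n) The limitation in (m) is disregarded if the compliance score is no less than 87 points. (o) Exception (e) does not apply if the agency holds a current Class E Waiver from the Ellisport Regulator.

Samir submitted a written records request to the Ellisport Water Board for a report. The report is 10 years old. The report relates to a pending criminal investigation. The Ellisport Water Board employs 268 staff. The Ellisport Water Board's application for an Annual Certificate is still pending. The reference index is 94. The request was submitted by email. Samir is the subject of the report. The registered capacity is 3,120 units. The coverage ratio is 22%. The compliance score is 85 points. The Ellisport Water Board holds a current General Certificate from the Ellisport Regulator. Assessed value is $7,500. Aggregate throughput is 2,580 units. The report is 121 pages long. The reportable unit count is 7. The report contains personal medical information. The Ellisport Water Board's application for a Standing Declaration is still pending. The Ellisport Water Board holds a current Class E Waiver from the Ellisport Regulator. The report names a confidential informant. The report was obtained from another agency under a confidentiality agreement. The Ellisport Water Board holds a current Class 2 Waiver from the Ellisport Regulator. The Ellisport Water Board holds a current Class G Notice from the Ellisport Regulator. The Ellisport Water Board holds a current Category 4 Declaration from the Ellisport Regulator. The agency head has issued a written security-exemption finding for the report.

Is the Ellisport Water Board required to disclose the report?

No — exception (d) applies; the Ellisport Water Board is not required to disclose the report.

Exception (a)'s conditions are all satisfied: the report relates to a pending investigation; a current Class G Notice is held. But: (f) operates — a current General Certificate is held. (g), which would lift (f), does not operate here — the Annual Certificate is not current. So (a) is unavailable.
Exception (b) does not apply: there is no Standing Declaration in force.
Exception (c) fails — the number of pages in the record is 121, not below 110.
All of (d)'s requirements are met (a current Category 4 Declaration is held; the report names a confidential informant). Under paragraphs (h)–(n): (h) would limit (d) — Samir is the subject of the report — but (i) sets (h) aside: (i) operates against (h): assessed value is $7,500, meeting the $7,500 threshold. (j) would limit (i) — the record's age is 10 years, meeting the 8 years threshold — but (k) sets (j) aside: (k) applies — the reference index is 94, less than the 109 limit. (l) would limit (k) — the reportable unit count is 7, less than the 9 limit — but (m) sets (l) aside: (m) operates against (l): the registered capacity is 3,120 units, under the 3,210 units limit. (n) does not operate here (the compliance score is 85 points, short of 87 points), so (m) stands. So (d) applies.
Exception (e): the report contains personal medical information; the report was obtained under a confidentiality agreement; a written security-exemption finding has been issued — every condition holds. However, paragraph (o) must be considered: (o) applies — a current Class E Waiver is held. So (e) is unavailable.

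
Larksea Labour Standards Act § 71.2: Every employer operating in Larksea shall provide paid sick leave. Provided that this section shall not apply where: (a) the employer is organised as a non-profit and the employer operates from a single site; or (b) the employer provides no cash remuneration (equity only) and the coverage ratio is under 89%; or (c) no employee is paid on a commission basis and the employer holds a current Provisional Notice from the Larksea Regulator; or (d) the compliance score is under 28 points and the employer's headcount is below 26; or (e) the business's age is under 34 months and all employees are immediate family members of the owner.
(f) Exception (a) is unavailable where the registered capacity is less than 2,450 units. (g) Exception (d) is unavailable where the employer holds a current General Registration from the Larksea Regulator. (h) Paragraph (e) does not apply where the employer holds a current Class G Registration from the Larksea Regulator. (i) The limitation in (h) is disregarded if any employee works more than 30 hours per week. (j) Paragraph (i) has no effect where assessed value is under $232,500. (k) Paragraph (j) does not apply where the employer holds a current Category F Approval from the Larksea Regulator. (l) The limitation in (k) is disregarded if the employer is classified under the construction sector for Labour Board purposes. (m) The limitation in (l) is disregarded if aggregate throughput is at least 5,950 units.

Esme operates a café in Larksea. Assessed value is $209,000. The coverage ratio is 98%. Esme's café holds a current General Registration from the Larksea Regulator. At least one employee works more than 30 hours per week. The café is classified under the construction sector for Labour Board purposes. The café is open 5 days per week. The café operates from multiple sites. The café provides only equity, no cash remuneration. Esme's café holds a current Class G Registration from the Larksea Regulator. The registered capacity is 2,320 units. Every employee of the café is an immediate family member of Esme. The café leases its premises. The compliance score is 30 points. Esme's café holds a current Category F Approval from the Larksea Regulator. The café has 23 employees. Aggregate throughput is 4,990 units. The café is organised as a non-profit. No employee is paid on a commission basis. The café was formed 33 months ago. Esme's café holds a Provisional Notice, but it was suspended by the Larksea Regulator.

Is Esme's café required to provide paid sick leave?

Exception (a) does not apply: the employer operates from multiple sites.
Exception (b) does not apply: the coverage ratio is 98%, not under 89%.
Exception (c) fails — no current Provisional Notice is held.
Exception (d) fails — the compliance score is 30 points, not under 28 points.
Exception (e) is satisfied on its face — the business's age is 33 months, under the 34 months limit; every employee is an immediate family member. But: (h) operates against (e): a current Class G Registration is held. (i) is triggered (at least one employee exceeds 30 hours/week), but is displaced by (j): (j) operates — assessed value is $209,000, under the $232,500 limit. (k) applies (a current Category F Approval is held), but is displaced by (l): (l) applies — the café is classified under the construction sector. (m) is inapplicable (aggregate throughput is 4,990 units, short of 5,950 units), so (l) stands. Exception (e) does not apply.
Every exception is unavailable, so the rule governs.

Yes — Esme's café must provide paid sick leave.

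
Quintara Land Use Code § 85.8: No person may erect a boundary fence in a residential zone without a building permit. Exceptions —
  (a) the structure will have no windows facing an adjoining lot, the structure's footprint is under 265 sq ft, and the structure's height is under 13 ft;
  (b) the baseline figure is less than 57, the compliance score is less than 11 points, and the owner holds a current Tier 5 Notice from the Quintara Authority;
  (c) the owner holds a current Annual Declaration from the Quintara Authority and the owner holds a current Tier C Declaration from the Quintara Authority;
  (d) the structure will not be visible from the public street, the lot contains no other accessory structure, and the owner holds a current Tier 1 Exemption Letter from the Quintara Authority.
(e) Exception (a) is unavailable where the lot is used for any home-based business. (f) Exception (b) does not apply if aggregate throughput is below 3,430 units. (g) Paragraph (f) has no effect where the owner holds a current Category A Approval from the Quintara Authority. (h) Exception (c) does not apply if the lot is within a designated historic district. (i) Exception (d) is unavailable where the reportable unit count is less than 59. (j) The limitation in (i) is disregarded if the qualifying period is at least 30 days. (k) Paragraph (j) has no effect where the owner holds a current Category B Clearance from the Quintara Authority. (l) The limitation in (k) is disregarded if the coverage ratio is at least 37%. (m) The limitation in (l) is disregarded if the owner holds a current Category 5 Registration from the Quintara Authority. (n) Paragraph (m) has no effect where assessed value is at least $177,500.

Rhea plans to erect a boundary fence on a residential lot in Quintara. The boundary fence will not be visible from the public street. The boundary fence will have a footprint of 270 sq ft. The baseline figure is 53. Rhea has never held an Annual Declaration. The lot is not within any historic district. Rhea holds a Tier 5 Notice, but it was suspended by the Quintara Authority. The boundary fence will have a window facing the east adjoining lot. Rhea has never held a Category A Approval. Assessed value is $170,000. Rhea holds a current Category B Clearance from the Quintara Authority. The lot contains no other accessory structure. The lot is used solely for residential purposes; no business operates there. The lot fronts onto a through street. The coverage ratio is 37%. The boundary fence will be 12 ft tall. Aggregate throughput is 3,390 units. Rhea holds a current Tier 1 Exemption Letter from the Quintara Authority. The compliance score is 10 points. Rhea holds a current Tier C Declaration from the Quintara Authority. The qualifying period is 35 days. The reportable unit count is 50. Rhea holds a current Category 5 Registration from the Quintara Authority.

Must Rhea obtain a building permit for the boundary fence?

Yes — Rhea must obtain a building permit.

Exception (a) does not apply: a window faces an adjoining lot.
Exception (b) fails — no current Tier 5 Notice is held.
Exception (c) does not apply: there is no Annual Declaration in force.
Exception (d)'s conditions are all satisfied: the structure will not be visible from the street; the lot has no other accessory structure; a current Tier 1 Exemption Letter is held. Turning to paragraphs (i)–(n): (i) operates against (d): the reportable unit count is 50, less than the 59 limit. (j) would limit (i) — the qualifying period is 35 days, meeting the 30 days threshold — but (k) sets (j) aside: (k) is engaged — a current Category B Clearance is held. (l) would limit (k) — the coverage ratio is 37%, meeting the 37% threshold — but (m) sets (l) aside: (m) operates against (l): a current Category 5 Registration is held. (n) is not engaged (assessed value is $170,000, short of $177,500), so (m) stands. Exception (d) does not apply.
Every exception is unavailable, so the rule governs.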